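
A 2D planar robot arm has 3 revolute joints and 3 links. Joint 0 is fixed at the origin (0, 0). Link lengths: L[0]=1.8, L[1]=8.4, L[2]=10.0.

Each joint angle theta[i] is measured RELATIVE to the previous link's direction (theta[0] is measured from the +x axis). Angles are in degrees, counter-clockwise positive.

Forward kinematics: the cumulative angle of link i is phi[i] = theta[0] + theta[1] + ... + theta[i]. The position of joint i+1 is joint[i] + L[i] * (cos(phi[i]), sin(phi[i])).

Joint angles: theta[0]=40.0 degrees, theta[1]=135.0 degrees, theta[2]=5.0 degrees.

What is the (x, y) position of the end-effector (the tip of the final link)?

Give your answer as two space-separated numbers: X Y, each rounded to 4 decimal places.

Answer: -16.9892 1.8891

Derivation:
joint[0] = (0.0000, 0.0000)  (base)
link 0: phi[0] = 40 = 40 deg
  cos(40 deg) = 0.7660, sin(40 deg) = 0.6428
  joint[1] = (0.0000, 0.0000) + 1.8 * (0.7660, 0.6428) = (0.0000 + 1.3789, 0.0000 + 1.1570) = (1.3789, 1.1570)
link 1: phi[1] = 40 + 135 = 175 deg
  cos(175 deg) = -0.9962, sin(175 deg) = 0.0872
  joint[2] = (1.3789, 1.1570) + 8.4 * (-0.9962, 0.0872) = (1.3789 + -8.3680, 1.1570 + 0.7321) = (-6.9892, 1.8891)
link 2: phi[2] = 40 + 135 + 5 = 180 deg
  cos(180 deg) = -1.0000, sin(180 deg) = 0.0000
  joint[3] = (-6.9892, 1.8891) + 10 * (-1.0000, 0.0000) = (-6.9892 + -10.0000, 1.8891 + 0.0000) = (-16.9892, 1.8891)
End effector: (-16.9892, 1.8891)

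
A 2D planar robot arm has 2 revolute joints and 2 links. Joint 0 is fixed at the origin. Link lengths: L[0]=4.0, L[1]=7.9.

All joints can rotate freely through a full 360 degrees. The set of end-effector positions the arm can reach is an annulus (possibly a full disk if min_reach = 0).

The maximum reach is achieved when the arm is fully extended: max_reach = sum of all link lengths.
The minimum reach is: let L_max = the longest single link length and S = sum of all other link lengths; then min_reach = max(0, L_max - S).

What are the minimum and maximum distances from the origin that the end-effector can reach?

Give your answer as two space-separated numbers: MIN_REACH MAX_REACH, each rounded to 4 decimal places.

Link lengths: [4.0, 7.9]
max_reach = 4 + 7.9 = 11.9
L_max = max([4.0, 7.9]) = 7.9
S (sum of others) = 11.9 - 7.9 = 4
min_reach = max(0, 7.9 - 4) = max(0, 3.9) = 3.9

Answer: 3.9000 11.9000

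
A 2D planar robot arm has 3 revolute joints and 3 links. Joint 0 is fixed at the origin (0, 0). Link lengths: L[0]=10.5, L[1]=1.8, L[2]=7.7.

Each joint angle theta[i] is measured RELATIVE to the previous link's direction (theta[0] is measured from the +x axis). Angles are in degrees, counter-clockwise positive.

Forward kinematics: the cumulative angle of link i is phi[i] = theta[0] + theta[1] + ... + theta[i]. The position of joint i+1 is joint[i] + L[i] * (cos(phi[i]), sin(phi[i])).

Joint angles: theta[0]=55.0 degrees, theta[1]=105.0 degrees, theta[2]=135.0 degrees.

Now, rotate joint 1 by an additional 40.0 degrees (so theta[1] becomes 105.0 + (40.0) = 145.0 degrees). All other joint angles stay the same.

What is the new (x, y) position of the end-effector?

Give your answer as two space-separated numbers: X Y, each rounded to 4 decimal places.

joint[0] = (0.0000, 0.0000)  (base)
link 0: phi[0] = 55 = 55 deg
  cos(55 deg) = 0.5736, sin(55 deg) = 0.8192
  joint[1] = (0.0000, 0.0000) + 10.5 * (0.5736, 0.8192) = (0.0000 + 6.0226, 0.0000 + 8.6011) = (6.0226, 8.6011)
link 1: phi[1] = 55 + 145 = 200 deg
  cos(200 deg) = -0.9397, sin(200 deg) = -0.3420
  joint[2] = (6.0226, 8.6011) + 1.8 * (-0.9397, -0.3420) = (6.0226 + -1.6914, 8.6011 + -0.6156) = (4.3311, 7.9855)
link 2: phi[2] = 55 + 145 + 135 = 335 deg
  cos(335 deg) = 0.9063, sin(335 deg) = -0.4226
  joint[3] = (4.3311, 7.9855) + 7.7 * (0.9063, -0.4226) = (4.3311 + 6.9786, 7.9855 + -3.2542) = (11.3097, 4.7313)
End effector: (11.3097, 4.7313)

Answer: 11.3097 4.7313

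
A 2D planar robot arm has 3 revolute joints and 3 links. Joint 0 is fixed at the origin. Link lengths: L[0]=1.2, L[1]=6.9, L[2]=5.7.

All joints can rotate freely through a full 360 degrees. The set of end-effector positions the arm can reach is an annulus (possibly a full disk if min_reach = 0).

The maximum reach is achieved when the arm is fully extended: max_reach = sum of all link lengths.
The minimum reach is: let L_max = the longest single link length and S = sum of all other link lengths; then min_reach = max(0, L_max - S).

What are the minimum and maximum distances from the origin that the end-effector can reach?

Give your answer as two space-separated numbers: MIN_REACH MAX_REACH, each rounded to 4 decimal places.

Answer: 0.0000 13.8000

Derivation:
Link lengths: [1.2, 6.9, 5.7]
max_reach = 1.2 + 6.9 + 5.7 = 13.8
L_max = max([1.2, 6.9, 5.7]) = 6.9
S (sum of others) = 13.8 - 6.9 = 6.9
min_reach = max(0, 6.9 - 6.9) = max(0, 0) = 0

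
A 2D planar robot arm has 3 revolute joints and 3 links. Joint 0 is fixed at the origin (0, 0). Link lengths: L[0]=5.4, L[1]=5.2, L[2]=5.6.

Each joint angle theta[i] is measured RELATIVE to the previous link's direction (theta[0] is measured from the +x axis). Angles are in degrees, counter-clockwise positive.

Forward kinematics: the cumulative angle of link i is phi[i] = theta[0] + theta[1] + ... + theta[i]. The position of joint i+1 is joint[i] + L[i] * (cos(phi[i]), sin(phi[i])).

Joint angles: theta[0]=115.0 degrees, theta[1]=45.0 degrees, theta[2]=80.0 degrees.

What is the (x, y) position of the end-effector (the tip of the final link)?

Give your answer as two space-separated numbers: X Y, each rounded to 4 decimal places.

joint[0] = (0.0000, 0.0000)  (base)
link 0: phi[0] = 115 = 115 deg
  cos(115 deg) = -0.4226, sin(115 deg) = 0.9063
  joint[1] = (0.0000, 0.0000) + 5.4 * (-0.4226, 0.9063) = (0.0000 + -2.2821, 0.0000 + 4.8941) = (-2.2821, 4.8941)
link 1: phi[1] = 115 + 45 = 160 deg
  cos(160 deg) = -0.9397, sin(160 deg) = 0.3420
  joint[2] = (-2.2821, 4.8941) + 5.2 * (-0.9397, 0.3420) = (-2.2821 + -4.8864, 4.8941 + 1.7785) = (-7.1685, 6.6726)
link 2: phi[2] = 115 + 45 + 80 = 240 deg
  cos(240 deg) = -0.5000, sin(240 deg) = -0.8660
  joint[3] = (-7.1685, 6.6726) + 5.6 * (-0.5000, -0.8660) = (-7.1685 + -2.8000, 6.6726 + -4.8497) = (-9.9685, 1.8228)
End effector: (-9.9685, 1.8228)

Answer: -9.9685 1.8228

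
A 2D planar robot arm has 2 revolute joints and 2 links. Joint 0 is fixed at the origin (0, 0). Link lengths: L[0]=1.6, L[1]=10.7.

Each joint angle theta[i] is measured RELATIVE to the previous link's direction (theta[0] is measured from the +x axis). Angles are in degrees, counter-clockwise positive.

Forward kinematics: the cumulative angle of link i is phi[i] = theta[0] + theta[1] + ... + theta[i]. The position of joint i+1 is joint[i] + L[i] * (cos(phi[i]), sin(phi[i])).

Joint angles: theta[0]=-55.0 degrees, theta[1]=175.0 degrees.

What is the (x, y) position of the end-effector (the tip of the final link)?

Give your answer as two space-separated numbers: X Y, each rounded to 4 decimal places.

Answer: -4.4323 7.9558

Derivation:
joint[0] = (0.0000, 0.0000)  (base)
link 0: phi[0] = -55 = -55 deg
  cos(-55 deg) = 0.5736, sin(-55 deg) = -0.8192
  joint[1] = (0.0000, 0.0000) + 1.6 * (0.5736, -0.8192) = (0.0000 + 0.9177, 0.0000 + -1.3106) = (0.9177, -1.3106)
link 1: phi[1] = -55 + 175 = 120 deg
  cos(120 deg) = -0.5000, sin(120 deg) = 0.8660
  joint[2] = (0.9177, -1.3106) + 10.7 * (-0.5000, 0.8660) = (0.9177 + -5.3500, -1.3106 + 9.2665) = (-4.4323, 7.9558)
End effector: (-4.4323, 7.9558)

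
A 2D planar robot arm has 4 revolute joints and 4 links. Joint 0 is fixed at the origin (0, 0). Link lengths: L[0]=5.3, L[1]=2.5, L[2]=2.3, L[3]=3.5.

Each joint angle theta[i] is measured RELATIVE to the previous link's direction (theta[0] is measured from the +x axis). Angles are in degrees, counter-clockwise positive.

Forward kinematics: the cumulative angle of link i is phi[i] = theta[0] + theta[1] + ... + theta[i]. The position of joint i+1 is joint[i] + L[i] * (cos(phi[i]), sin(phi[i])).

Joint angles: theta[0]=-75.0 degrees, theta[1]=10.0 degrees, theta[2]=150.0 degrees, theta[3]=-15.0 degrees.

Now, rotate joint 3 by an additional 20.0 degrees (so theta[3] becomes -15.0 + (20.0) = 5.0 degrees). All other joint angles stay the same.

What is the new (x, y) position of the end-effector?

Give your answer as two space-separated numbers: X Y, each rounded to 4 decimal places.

Answer: 2.6287 -1.5939

Derivation:
joint[0] = (0.0000, 0.0000)  (base)
link 0: phi[0] = -75 = -75 deg
  cos(-75 deg) = 0.2588, sin(-75 deg) = -0.9659
  joint[1] = (0.0000, 0.0000) + 5.3 * (0.2588, -0.9659) = (0.0000 + 1.3717, 0.0000 + -5.1194) = (1.3717, -5.1194)
link 1: phi[1] = -75 + 10 = -65 deg
  cos(-65 deg) = 0.4226, sin(-65 deg) = -0.9063
  joint[2] = (1.3717, -5.1194) + 2.5 * (0.4226, -0.9063) = (1.3717 + 1.0565, -5.1194 + -2.2658) = (2.4283, -7.3852)
link 2: phi[2] = -75 + 10 + 150 = 85 deg
  cos(85 deg) = 0.0872, sin(85 deg) = 0.9962
  joint[3] = (2.4283, -7.3852) + 2.3 * (0.0872, 0.9962) = (2.4283 + 0.2005, -7.3852 + 2.2912) = (2.6287, -5.0939)
link 3: phi[3] = -75 + 10 + 150 + 5 = 90 deg
  cos(90 deg) = 0.0000, sin(90 deg) = 1.0000
  joint[4] = (2.6287, -5.0939) + 3.5 * (0.0000, 1.0000) = (2.6287 + 0.0000, -5.0939 + 3.5000) = (2.6287, -1.5939)
End effector: (2.6287, -1.5939)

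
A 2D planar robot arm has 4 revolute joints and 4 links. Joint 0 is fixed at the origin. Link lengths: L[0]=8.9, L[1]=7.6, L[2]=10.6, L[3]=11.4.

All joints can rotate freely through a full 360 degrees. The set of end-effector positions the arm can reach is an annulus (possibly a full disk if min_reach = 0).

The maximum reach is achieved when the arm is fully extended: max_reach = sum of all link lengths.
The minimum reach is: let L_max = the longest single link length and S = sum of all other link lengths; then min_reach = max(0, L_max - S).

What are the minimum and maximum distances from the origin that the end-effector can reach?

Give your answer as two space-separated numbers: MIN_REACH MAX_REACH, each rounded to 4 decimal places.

Link lengths: [8.9, 7.6, 10.6, 11.4]
max_reach = 8.9 + 7.6 + 10.6 + 11.4 = 38.5
L_max = max([8.9, 7.6, 10.6, 11.4]) = 11.4
S (sum of others) = 38.5 - 11.4 = 27.1
min_reach = max(0, 11.4 - 27.1) = max(0, -15.7) = 0

Answer: 0.0000 38.5000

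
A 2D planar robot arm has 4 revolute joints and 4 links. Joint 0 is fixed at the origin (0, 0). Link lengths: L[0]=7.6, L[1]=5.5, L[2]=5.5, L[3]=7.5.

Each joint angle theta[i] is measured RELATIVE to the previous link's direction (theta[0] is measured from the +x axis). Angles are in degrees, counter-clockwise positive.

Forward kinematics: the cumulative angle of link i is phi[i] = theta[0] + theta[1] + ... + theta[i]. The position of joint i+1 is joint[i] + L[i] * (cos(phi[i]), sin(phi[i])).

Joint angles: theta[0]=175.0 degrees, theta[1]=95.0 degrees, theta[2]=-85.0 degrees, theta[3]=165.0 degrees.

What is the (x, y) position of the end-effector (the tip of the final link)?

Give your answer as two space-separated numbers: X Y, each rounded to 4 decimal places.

Answer: -5.6641 -6.6193

Derivation:
joint[0] = (0.0000, 0.0000)  (base)
link 0: phi[0] = 175 = 175 deg
  cos(175 deg) = -0.9962, sin(175 deg) = 0.0872
  joint[1] = (0.0000, 0.0000) + 7.6 * (-0.9962, 0.0872) = (0.0000 + -7.5711, 0.0000 + 0.6624) = (-7.5711, 0.6624)
link 1: phi[1] = 175 + 95 = 270 deg
  cos(270 deg) = -0.0000, sin(270 deg) = -1.0000
  joint[2] = (-7.5711, 0.6624) + 5.5 * (-0.0000, -1.0000) = (-7.5711 + -0.0000, 0.6624 + -5.5000) = (-7.5711, -4.8376)
link 2: phi[2] = 175 + 95 + -85 = 185 deg
  cos(185 deg) = -0.9962, sin(185 deg) = -0.0872
  joint[3] = (-7.5711, -4.8376) + 5.5 * (-0.9962, -0.0872) = (-7.5711 + -5.4791, -4.8376 + -0.4794) = (-13.0502, -5.3170)
link 3: phi[3] = 175 + 95 + -85 + 165 = 350 deg
  cos(350 deg) = 0.9848, sin(350 deg) = -0.1736
  joint[4] = (-13.0502, -5.3170) + 7.5 * (0.9848, -0.1736) = (-13.0502 + 7.3861, -5.3170 + -1.3024) = (-5.6641, -6.6193)
End effector: (-5.6641, -6.6193)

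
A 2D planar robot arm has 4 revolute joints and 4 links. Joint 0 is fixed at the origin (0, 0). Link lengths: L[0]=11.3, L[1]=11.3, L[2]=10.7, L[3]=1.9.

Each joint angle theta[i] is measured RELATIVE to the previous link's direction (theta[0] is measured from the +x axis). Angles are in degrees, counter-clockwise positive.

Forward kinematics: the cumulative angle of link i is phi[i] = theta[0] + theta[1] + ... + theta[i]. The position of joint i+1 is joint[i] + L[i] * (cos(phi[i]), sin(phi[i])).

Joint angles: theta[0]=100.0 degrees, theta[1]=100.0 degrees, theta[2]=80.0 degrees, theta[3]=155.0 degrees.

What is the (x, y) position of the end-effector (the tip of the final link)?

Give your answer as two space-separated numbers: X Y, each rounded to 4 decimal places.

joint[0] = (0.0000, 0.0000)  (base)
link 0: phi[0] = 100 = 100 deg
  cos(100 deg) = -0.1736, sin(100 deg) = 0.9848
  joint[1] = (0.0000, 0.0000) + 11.3 * (-0.1736, 0.9848) = (0.0000 + -1.9622, 0.0000 + 11.1283) = (-1.9622, 11.1283)
link 1: phi[1] = 100 + 100 = 200 deg
  cos(200 deg) = -0.9397, sin(200 deg) = -0.3420
  joint[2] = (-1.9622, 11.1283) + 11.3 * (-0.9397, -0.3420) = (-1.9622 + -10.6185, 11.1283 + -3.8648) = (-12.5808, 7.2635)
link 2: phi[2] = 100 + 100 + 80 = 280 deg
  cos(280 deg) = 0.1736, sin(280 deg) = -0.9848
  joint[3] = (-12.5808, 7.2635) + 10.7 * (0.1736, -0.9848) = (-12.5808 + 1.8580, 7.2635 + -10.5374) = (-10.7227, -3.2739)
link 3: phi[3] = 100 + 100 + 80 + 155 = 435 deg
  cos(435 deg) = 0.2588, sin(435 deg) = 0.9659
  joint[4] = (-10.7227, -3.2739) + 1.9 * (0.2588, 0.9659) = (-10.7227 + 0.4918, -3.2739 + 1.8353) = (-10.2310, -1.4387)
End effector: (-10.2310, -1.4387)

Answer: -10.2310 -1.4387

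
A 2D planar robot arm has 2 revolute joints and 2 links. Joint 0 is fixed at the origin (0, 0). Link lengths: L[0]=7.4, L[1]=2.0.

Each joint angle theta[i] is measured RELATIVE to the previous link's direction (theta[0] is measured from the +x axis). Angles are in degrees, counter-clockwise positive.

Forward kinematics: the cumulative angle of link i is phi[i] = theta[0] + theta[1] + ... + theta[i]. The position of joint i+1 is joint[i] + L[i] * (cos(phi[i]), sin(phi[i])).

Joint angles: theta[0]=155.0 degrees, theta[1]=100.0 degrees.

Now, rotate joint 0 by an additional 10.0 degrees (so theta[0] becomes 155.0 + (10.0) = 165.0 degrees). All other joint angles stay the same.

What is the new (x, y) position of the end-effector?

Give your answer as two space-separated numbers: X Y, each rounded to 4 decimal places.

Answer: -7.3222 -0.0771

Derivation:
joint[0] = (0.0000, 0.0000)  (base)
link 0: phi[0] = 165 = 165 deg
  cos(165 deg) = -0.9659, sin(165 deg) = 0.2588
  joint[1] = (0.0000, 0.0000) + 7.4 * (-0.9659, 0.2588) = (0.0000 + -7.1479, 0.0000 + 1.9153) = (-7.1479, 1.9153)
link 1: phi[1] = 165 + 100 = 265 deg
  cos(265 deg) = -0.0872, sin(265 deg) = -0.9962
  joint[2] = (-7.1479, 1.9153) + 2 * (-0.0872, -0.9962) = (-7.1479 + -0.1743, 1.9153 + -1.9924) = (-7.3222, -0.0771)
End effector: (-7.3222, -0.0771)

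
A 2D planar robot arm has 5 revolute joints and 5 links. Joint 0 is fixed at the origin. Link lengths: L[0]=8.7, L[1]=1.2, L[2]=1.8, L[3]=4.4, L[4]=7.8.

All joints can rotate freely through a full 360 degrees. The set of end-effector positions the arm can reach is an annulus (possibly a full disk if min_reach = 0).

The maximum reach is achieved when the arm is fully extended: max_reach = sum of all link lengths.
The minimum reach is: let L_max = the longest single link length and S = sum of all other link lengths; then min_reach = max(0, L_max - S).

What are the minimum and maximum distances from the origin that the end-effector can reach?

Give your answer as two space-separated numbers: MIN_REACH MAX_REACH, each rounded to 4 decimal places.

Link lengths: [8.7, 1.2, 1.8, 4.4, 7.8]
max_reach = 8.7 + 1.2 + 1.8 + 4.4 + 7.8 = 23.9
L_max = max([8.7, 1.2, 1.8, 4.4, 7.8]) = 8.7
S (sum of others) = 23.9 - 8.7 = 15.2
min_reach = max(0, 8.7 - 15.2) = max(0, -6.5) = 0

Answer: 0.0000 23.9000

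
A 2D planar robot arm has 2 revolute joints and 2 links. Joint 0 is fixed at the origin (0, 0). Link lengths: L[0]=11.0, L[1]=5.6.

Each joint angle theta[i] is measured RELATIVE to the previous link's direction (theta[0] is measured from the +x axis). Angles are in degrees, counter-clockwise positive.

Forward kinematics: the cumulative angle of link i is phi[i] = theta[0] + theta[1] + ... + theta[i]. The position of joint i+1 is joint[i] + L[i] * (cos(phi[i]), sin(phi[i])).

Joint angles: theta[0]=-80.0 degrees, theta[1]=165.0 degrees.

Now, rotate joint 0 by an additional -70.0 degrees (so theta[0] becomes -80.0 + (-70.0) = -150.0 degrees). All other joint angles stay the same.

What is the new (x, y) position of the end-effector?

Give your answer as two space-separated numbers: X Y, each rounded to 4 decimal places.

Answer: -4.1171 -4.0506

Derivation:
joint[0] = (0.0000, 0.0000)  (base)
link 0: phi[0] = -150 = -150 deg
  cos(-150 deg) = -0.8660, sin(-150 deg) = -0.5000
  joint[1] = (0.0000, 0.0000) + 11 * (-0.8660, -0.5000) = (0.0000 + -9.5263, 0.0000 + -5.5000) = (-9.5263, -5.5000)
link 1: phi[1] = -150 + 165 = 15 deg
  cos(15 deg) = 0.9659, sin(15 deg) = 0.2588
  joint[2] = (-9.5263, -5.5000) + 5.6 * (0.9659, 0.2588) = (-9.5263 + 5.4092, -5.5000 + 1.4494) = (-4.1171, -4.0506)
End effector: (-4.1171, -4.0506)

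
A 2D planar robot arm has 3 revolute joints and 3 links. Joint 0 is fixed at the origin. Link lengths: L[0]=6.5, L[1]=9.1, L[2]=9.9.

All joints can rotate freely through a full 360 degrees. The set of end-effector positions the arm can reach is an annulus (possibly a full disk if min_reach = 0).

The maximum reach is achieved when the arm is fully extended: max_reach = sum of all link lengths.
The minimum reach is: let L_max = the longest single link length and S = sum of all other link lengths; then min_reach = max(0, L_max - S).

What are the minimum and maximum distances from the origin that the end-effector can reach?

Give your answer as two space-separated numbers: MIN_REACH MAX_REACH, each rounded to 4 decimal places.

Link lengths: [6.5, 9.1, 9.9]
max_reach = 6.5 + 9.1 + 9.9 = 25.5
L_max = max([6.5, 9.1, 9.9]) = 9.9
S (sum of others) = 25.5 - 9.9 = 15.6
min_reach = max(0, 9.9 - 15.6) = max(0, -5.7) = 0

Answer: 0.0000 25.5000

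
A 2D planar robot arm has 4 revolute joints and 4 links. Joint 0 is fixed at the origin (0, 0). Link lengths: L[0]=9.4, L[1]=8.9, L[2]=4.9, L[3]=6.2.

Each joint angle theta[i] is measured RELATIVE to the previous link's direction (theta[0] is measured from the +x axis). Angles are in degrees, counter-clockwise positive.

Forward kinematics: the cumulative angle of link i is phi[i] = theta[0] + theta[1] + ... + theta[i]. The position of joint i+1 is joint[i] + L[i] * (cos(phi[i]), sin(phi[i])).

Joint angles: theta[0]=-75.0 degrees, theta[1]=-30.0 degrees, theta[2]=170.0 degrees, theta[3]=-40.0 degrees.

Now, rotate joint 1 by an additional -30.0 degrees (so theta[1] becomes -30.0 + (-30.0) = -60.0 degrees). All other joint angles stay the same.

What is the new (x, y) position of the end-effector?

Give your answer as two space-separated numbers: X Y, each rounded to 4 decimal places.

joint[0] = (0.0000, 0.0000)  (base)
link 0: phi[0] = -75 = -75 deg
  cos(-75 deg) = 0.2588, sin(-75 deg) = -0.9659
  joint[1] = (0.0000, 0.0000) + 9.4 * (0.2588, -0.9659) = (0.0000 + 2.4329, 0.0000 + -9.0797) = (2.4329, -9.0797)
link 1: phi[1] = -75 + -60 = -135 deg
  cos(-135 deg) = -0.7071, sin(-135 deg) = -0.7071
  joint[2] = (2.4329, -9.0797) + 8.9 * (-0.7071, -0.7071) = (2.4329 + -6.2933, -9.0797 + -6.2933) = (-3.8604, -15.3730)
link 2: phi[2] = -75 + -60 + 170 = 35 deg
  cos(35 deg) = 0.8192, sin(35 deg) = 0.5736
  joint[3] = (-3.8604, -15.3730) + 4.9 * (0.8192, 0.5736) = (-3.8604 + 4.0138, -15.3730 + 2.8105) = (0.1535, -12.5624)
link 3: phi[3] = -75 + -60 + 170 + -40 = -5 deg
  cos(-5 deg) = 0.9962, sin(-5 deg) = -0.0872
  joint[4] = (0.1535, -12.5624) + 6.2 * (0.9962, -0.0872) = (0.1535 + 6.1764, -12.5624 + -0.5404) = (6.3299, -13.1028)
End effector: (6.3299, -13.1028)

Answer: 6.3299 -13.1028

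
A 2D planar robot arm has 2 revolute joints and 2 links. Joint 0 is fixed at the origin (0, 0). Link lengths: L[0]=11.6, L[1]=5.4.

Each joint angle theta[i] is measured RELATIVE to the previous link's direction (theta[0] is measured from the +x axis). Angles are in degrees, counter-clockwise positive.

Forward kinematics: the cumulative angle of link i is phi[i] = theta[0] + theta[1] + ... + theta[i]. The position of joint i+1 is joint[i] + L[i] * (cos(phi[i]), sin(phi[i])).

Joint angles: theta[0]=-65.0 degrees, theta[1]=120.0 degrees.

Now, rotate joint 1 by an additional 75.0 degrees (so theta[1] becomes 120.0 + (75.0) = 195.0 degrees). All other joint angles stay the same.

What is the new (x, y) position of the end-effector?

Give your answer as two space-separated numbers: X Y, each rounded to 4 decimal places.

joint[0] = (0.0000, 0.0000)  (base)
link 0: phi[0] = -65 = -65 deg
  cos(-65 deg) = 0.4226, sin(-65 deg) = -0.9063
  joint[1] = (0.0000, 0.0000) + 11.6 * (0.4226, -0.9063) = (0.0000 + 4.9024, 0.0000 + -10.5132) = (4.9024, -10.5132)
link 1: phi[1] = -65 + 195 = 130 deg
  cos(130 deg) = -0.6428, sin(130 deg) = 0.7660
  joint[2] = (4.9024, -10.5132) + 5.4 * (-0.6428, 0.7660) = (4.9024 + -3.4711, -10.5132 + 4.1366) = (1.4313, -6.3765)
End effector: (1.4313, -6.3765)

Answer: 1.4313 -6.3765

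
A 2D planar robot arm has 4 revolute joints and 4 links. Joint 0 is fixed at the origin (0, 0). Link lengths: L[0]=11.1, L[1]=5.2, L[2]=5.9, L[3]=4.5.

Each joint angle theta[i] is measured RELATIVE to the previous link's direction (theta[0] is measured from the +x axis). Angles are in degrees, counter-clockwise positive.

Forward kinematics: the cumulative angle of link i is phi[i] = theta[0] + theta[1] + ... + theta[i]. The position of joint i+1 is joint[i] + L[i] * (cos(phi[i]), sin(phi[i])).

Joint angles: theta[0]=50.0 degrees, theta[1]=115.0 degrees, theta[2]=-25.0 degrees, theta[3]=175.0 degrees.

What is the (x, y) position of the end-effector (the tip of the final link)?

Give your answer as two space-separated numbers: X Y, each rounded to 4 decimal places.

Answer: 0.7744 10.4594

Derivation:
joint[0] = (0.0000, 0.0000)  (base)
link 0: phi[0] = 50 = 50 deg
  cos(50 deg) = 0.6428, sin(50 deg) = 0.7660
  joint[1] = (0.0000, 0.0000) + 11.1 * (0.6428, 0.7660) = (0.0000 + 7.1349, 0.0000 + 8.5031) = (7.1349, 8.5031)
link 1: phi[1] = 50 + 115 = 165 deg
  cos(165 deg) = -0.9659, sin(165 deg) = 0.2588
  joint[2] = (7.1349, 8.5031) + 5.2 * (-0.9659, 0.2588) = (7.1349 + -5.0228, 8.5031 + 1.3459) = (2.1121, 9.8490)
link 2: phi[2] = 50 + 115 + -25 = 140 deg
  cos(140 deg) = -0.7660, sin(140 deg) = 0.6428
  joint[3] = (2.1121, 9.8490) + 5.9 * (-0.7660, 0.6428) = (2.1121 + -4.5197, 9.8490 + 3.7924) = (-2.4075, 13.6414)
link 3: phi[3] = 50 + 115 + -25 + 175 = 315 deg
  cos(315 deg) = 0.7071, sin(315 deg) = -0.7071
  joint[4] = (-2.4075, 13.6414) + 4.5 * (0.7071, -0.7071) = (-2.4075 + 3.1820, 13.6414 + -3.1820) = (0.7744, 10.4594)
End effector: (0.7744, 10.4594)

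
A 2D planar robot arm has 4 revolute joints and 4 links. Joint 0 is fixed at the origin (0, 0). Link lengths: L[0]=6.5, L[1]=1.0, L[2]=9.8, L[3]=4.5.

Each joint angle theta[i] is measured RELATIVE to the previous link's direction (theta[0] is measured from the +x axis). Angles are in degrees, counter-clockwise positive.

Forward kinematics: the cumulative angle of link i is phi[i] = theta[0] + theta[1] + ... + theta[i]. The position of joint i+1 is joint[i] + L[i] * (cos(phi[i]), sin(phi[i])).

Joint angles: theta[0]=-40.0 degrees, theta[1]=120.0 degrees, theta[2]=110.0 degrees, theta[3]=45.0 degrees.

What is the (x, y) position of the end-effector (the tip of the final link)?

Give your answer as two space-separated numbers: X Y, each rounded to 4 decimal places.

Answer: -7.0793 -8.5812

Derivation:
joint[0] = (0.0000, 0.0000)  (base)
link 0: phi[0] = -40 = -40 deg
  cos(-40 deg) = 0.7660, sin(-40 deg) = -0.6428
  joint[1] = (0.0000, 0.0000) + 6.5 * (0.7660, -0.6428) = (0.0000 + 4.9793, 0.0000 + -4.1781) = (4.9793, -4.1781)
link 1: phi[1] = -40 + 120 = 80 deg
  cos(80 deg) = 0.1736, sin(80 deg) = 0.9848
  joint[2] = (4.9793, -4.1781) + 1 * (0.1736, 0.9848) = (4.9793 + 0.1736, -4.1781 + 0.9848) = (5.1529, -3.1933)
link 2: phi[2] = -40 + 120 + 110 = 190 deg
  cos(190 deg) = -0.9848, sin(190 deg) = -0.1736
  joint[3] = (5.1529, -3.1933) + 9.8 * (-0.9848, -0.1736) = (5.1529 + -9.6511, -3.1933 + -1.7018) = (-4.4982, -4.8951)
link 3: phi[3] = -40 + 120 + 110 + 45 = 235 deg
  cos(235 deg) = -0.5736, sin(235 deg) = -0.8192
  joint[4] = (-4.4982, -4.8951) + 4.5 * (-0.5736, -0.8192) = (-4.4982 + -2.5811, -4.8951 + -3.6862) = (-7.0793, -8.5812)
End effector: (-7.0793, -8.5812)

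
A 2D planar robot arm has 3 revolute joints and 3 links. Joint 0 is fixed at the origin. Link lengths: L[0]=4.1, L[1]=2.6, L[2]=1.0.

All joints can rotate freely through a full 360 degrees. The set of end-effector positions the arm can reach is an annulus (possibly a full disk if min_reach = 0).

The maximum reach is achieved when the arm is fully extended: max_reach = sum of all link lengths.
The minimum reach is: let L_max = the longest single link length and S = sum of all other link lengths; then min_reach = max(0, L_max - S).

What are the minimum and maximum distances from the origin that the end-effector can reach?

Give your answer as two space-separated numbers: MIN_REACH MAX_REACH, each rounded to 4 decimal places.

Answer: 0.5000 7.7000

Derivation:
Link lengths: [4.1, 2.6, 1.0]
max_reach = 4.1 + 2.6 + 1 = 7.7
L_max = max([4.1, 2.6, 1.0]) = 4.1
S (sum of others) = 7.7 - 4.1 = 3.6
min_reach = max(0, 4.1 - 3.6) = max(0, 0.5) = 0.5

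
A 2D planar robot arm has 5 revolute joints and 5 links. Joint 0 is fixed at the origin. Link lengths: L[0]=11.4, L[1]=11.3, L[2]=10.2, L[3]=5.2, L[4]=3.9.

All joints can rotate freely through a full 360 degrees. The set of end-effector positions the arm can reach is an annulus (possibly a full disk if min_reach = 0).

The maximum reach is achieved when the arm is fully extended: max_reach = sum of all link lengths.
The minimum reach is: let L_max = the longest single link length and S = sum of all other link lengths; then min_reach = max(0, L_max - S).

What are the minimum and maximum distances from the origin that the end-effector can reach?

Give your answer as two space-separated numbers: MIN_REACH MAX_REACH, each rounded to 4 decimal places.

Answer: 0.0000 42.0000

Derivation:
Link lengths: [11.4, 11.3, 10.2, 5.2, 3.9]
max_reach = 11.4 + 11.3 + 10.2 + 5.2 + 3.9 = 42
L_max = max([11.4, 11.3, 10.2, 5.2, 3.9]) = 11.4
S (sum of others) = 42 - 11.4 = 30.6
min_reach = max(0, 11.4 - 30.6) = max(0, -19.2) = 0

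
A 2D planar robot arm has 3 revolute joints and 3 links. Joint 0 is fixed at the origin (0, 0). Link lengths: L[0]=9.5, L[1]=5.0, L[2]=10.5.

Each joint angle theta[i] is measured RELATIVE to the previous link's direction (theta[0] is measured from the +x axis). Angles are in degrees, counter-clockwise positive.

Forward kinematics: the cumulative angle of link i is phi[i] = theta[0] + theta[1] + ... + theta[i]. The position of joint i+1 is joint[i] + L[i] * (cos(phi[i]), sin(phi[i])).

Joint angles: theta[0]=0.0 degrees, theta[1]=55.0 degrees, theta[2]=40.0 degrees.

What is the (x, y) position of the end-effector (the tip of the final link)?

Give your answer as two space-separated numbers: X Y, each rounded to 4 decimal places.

Answer: 11.4527 14.5558

Derivation:
joint[0] = (0.0000, 0.0000)  (base)
link 0: phi[0] = 0 = 0 deg
  cos(0 deg) = 1.0000, sin(0 deg) = 0.0000
  joint[1] = (0.0000, 0.0000) + 9.5 * (1.0000, 0.0000) = (0.0000 + 9.5000, 0.0000 + 0.0000) = (9.5000, 0.0000)
link 1: phi[1] = 0 + 55 = 55 deg
  cos(55 deg) = 0.5736, sin(55 deg) = 0.8192
  joint[2] = (9.5000, 0.0000) + 5 * (0.5736, 0.8192) = (9.5000 + 2.8679, 0.0000 + 4.0958) = (12.3679, 4.0958)
link 2: phi[2] = 0 + 55 + 40 = 95 deg
  cos(95 deg) = -0.0872, sin(95 deg) = 0.9962
  joint[3] = (12.3679, 4.0958) + 10.5 * (-0.0872, 0.9962) = (12.3679 + -0.9151, 4.0958 + 10.4600) = (11.4527, 14.5558)
End effector: (11.4527, 14.5558)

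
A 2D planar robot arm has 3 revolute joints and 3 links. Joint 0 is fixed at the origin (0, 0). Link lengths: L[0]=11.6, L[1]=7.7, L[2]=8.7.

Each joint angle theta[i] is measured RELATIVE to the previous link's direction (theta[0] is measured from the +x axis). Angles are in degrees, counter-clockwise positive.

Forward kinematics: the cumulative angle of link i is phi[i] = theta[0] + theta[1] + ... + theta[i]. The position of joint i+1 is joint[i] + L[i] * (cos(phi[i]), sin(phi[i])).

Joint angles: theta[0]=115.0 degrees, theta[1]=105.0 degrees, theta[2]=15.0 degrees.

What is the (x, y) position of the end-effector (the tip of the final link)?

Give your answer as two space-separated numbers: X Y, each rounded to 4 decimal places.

Answer: -15.7910 -1.5629

Derivation:
joint[0] = (0.0000, 0.0000)  (base)
link 0: phi[0] = 115 = 115 deg
  cos(115 deg) = -0.4226, sin(115 deg) = 0.9063
  joint[1] = (0.0000, 0.0000) + 11.6 * (-0.4226, 0.9063) = (0.0000 + -4.9024, 0.0000 + 10.5132) = (-4.9024, 10.5132)
link 1: phi[1] = 115 + 105 = 220 deg
  cos(220 deg) = -0.7660, sin(220 deg) = -0.6428
  joint[2] = (-4.9024, 10.5132) + 7.7 * (-0.7660, -0.6428) = (-4.9024 + -5.8985, 10.5132 + -4.9495) = (-10.8009, 5.5637)
link 2: phi[2] = 115 + 105 + 15 = 235 deg
  cos(235 deg) = -0.5736, sin(235 deg) = -0.8192
  joint[3] = (-10.8009, 5.5637) + 8.7 * (-0.5736, -0.8192) = (-10.8009 + -4.9901, 5.5637 + -7.1266) = (-15.7910, -1.5629)
End effector: (-15.7910, -1.5629)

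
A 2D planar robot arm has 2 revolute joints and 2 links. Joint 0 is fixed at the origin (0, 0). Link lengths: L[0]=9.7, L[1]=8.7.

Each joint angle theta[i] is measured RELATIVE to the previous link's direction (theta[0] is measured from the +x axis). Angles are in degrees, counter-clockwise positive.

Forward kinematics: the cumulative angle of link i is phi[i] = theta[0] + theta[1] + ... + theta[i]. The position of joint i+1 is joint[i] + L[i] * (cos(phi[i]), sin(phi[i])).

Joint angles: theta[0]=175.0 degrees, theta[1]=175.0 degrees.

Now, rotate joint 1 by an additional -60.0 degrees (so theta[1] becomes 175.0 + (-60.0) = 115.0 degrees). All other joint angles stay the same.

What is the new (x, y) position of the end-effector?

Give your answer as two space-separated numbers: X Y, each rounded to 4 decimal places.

Answer: -6.6875 -7.3299

Derivation:
joint[0] = (0.0000, 0.0000)  (base)
link 0: phi[0] = 175 = 175 deg
  cos(175 deg) = -0.9962, sin(175 deg) = 0.0872
  joint[1] = (0.0000, 0.0000) + 9.7 * (-0.9962, 0.0872) = (0.0000 + -9.6631, 0.0000 + 0.8454) = (-9.6631, 0.8454)
link 1: phi[1] = 175 + 115 = 290 deg
  cos(290 deg) = 0.3420, sin(290 deg) = -0.9397
  joint[2] = (-9.6631, 0.8454) + 8.7 * (0.3420, -0.9397) = (-9.6631 + 2.9756, 0.8454 + -8.1753) = (-6.6875, -7.3299)
End effector: (-6.6875, -7.3299)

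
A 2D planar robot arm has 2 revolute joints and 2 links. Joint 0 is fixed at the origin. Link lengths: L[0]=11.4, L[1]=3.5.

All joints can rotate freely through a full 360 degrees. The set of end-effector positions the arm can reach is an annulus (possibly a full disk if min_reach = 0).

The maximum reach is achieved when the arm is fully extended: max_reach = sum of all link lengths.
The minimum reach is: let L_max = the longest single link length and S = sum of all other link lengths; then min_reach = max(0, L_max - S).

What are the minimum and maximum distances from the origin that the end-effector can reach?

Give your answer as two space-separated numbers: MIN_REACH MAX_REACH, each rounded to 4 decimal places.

Answer: 7.9000 14.9000

Derivation:
Link lengths: [11.4, 3.5]
max_reach = 11.4 + 3.5 = 14.9
L_max = max([11.4, 3.5]) = 11.4
S (sum of others) = 14.9 - 11.4 = 3.5
min_reach = max(0, 11.4 - 3.5) = max(0, 7.9) = 7.9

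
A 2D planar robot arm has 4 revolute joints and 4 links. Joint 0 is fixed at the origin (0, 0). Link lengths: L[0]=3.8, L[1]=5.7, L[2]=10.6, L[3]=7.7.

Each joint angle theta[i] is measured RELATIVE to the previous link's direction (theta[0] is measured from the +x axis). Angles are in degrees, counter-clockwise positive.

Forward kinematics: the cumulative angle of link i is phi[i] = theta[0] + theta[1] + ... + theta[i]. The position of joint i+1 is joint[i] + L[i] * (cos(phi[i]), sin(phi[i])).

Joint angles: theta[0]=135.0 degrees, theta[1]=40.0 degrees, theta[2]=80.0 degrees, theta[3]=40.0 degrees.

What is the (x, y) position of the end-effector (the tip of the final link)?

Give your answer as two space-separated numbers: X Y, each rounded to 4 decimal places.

Answer: -7.8546 -14.0336

Derivation:
joint[0] = (0.0000, 0.0000)  (base)
link 0: phi[0] = 135 = 135 deg
  cos(135 deg) = -0.7071, sin(135 deg) = 0.7071
  joint[1] = (0.0000, 0.0000) + 3.8 * (-0.7071, 0.7071) = (0.0000 + -2.6870, 0.0000 + 2.6870) = (-2.6870, 2.6870)
link 1: phi[1] = 135 + 40 = 175 deg
  cos(175 deg) = -0.9962, sin(175 deg) = 0.0872
  joint[2] = (-2.6870, 2.6870) + 5.7 * (-0.9962, 0.0872) = (-2.6870 + -5.6783, 2.6870 + 0.4968) = (-8.3653, 3.1838)
link 2: phi[2] = 135 + 40 + 80 = 255 deg
  cos(255 deg) = -0.2588, sin(255 deg) = -0.9659
  joint[3] = (-8.3653, 3.1838) + 10.6 * (-0.2588, -0.9659) = (-8.3653 + -2.7435, 3.1838 + -10.2388) = (-11.1088, -7.0550)
link 3: phi[3] = 135 + 40 + 80 + 40 = 295 deg
  cos(295 deg) = 0.4226, sin(295 deg) = -0.9063
  joint[4] = (-11.1088, -7.0550) + 7.7 * (0.4226, -0.9063) = (-11.1088 + 3.2542, -7.0550 + -6.9786) = (-7.8546, -14.0336)
End effector: (-7.8546, -14.0336)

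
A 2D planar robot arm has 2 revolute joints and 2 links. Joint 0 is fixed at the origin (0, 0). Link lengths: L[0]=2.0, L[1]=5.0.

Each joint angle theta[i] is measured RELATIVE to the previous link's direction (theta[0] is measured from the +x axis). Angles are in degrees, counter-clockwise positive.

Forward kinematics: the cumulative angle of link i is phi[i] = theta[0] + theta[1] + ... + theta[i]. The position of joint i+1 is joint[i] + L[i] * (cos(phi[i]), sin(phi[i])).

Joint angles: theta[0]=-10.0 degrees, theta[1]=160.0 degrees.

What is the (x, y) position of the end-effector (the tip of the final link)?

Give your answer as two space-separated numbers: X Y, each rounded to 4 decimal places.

joint[0] = (0.0000, 0.0000)  (base)
link 0: phi[0] = -10 = -10 deg
  cos(-10 deg) = 0.9848, sin(-10 deg) = -0.1736
  joint[1] = (0.0000, 0.0000) + 2 * (0.9848, -0.1736) = (0.0000 + 1.9696, 0.0000 + -0.3473) = (1.9696, -0.3473)
link 1: phi[1] = -10 + 160 = 150 deg
  cos(150 deg) = -0.8660, sin(150 deg) = 0.5000
  joint[2] = (1.9696, -0.3473) + 5 * (-0.8660, 0.5000) = (1.9696 + -4.3301, -0.3473 + 2.5000) = (-2.3605, 2.1527)
End effector: (-2.3605, 2.1527)

Answer: -2.3605 2.1527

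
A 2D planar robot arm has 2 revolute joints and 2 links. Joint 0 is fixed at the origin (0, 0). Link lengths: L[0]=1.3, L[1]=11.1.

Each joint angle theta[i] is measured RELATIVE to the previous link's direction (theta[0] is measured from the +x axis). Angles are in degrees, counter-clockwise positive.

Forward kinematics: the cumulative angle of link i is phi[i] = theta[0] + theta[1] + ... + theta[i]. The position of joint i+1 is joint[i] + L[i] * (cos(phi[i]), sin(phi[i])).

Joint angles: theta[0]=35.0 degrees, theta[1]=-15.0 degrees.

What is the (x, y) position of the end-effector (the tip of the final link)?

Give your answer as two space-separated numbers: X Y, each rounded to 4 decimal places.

Answer: 11.4955 4.5421

Derivation:
joint[0] = (0.0000, 0.0000)  (base)
link 0: phi[0] = 35 = 35 deg
  cos(35 deg) = 0.8192, sin(35 deg) = 0.5736
  joint[1] = (0.0000, 0.0000) + 1.3 * (0.8192, 0.5736) = (0.0000 + 1.0649, 0.0000 + 0.7456) = (1.0649, 0.7456)
link 1: phi[1] = 35 + -15 = 20 deg
  cos(20 deg) = 0.9397, sin(20 deg) = 0.3420
  joint[2] = (1.0649, 0.7456) + 11.1 * (0.9397, 0.3420) = (1.0649 + 10.4306, 0.7456 + 3.7964) = (11.4955, 4.5421)
End effector: (11.4955, 4.5421)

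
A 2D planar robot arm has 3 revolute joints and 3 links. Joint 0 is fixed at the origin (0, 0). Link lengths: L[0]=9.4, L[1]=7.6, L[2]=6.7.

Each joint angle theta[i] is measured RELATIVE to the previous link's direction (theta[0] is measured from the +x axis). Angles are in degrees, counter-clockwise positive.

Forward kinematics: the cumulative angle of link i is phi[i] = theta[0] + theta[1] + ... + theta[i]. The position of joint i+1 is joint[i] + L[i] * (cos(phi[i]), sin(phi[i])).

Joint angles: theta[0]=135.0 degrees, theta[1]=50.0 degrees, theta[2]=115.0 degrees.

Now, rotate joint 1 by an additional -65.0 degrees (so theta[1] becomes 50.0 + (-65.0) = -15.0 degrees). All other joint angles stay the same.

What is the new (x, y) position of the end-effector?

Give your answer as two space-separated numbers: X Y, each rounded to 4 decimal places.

joint[0] = (0.0000, 0.0000)  (base)
link 0: phi[0] = 135 = 135 deg
  cos(135 deg) = -0.7071, sin(135 deg) = 0.7071
  joint[1] = (0.0000, 0.0000) + 9.4 * (-0.7071, 0.7071) = (0.0000 + -6.6468, 0.0000 + 6.6468) = (-6.6468, 6.6468)
link 1: phi[1] = 135 + -15 = 120 deg
  cos(120 deg) = -0.5000, sin(120 deg) = 0.8660
  joint[2] = (-6.6468, 6.6468) + 7.6 * (-0.5000, 0.8660) = (-6.6468 + -3.8000, 6.6468 + 6.5818) = (-10.4468, 13.2286)
link 2: phi[2] = 135 + -15 + 115 = 235 deg
  cos(235 deg) = -0.5736, sin(235 deg) = -0.8192
  joint[3] = (-10.4468, 13.2286) + 6.7 * (-0.5736, -0.8192) = (-10.4468 + -3.8430, 13.2286 + -5.4883) = (-14.2898, 7.7403)
End effector: (-14.2898, 7.7403)

Answer: -14.2898 7.7403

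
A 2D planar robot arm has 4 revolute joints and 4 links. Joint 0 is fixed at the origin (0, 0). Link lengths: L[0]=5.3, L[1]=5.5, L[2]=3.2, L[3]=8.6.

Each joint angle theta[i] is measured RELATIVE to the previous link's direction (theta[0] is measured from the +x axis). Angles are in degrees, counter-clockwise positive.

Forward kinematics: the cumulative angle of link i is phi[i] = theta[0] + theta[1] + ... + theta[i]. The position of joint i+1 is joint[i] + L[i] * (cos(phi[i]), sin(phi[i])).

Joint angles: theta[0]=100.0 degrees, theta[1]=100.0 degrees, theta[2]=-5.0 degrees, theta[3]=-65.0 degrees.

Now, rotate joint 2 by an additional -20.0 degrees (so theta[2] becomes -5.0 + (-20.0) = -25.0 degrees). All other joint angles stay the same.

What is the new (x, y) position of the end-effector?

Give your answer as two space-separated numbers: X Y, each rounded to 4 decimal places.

joint[0] = (0.0000, 0.0000)  (base)
link 0: phi[0] = 100 = 100 deg
  cos(100 deg) = -0.1736, sin(100 deg) = 0.9848
  joint[1] = (0.0000, 0.0000) + 5.3 * (-0.1736, 0.9848) = (0.0000 + -0.9203, 0.0000 + 5.2195) = (-0.9203, 5.2195)
link 1: phi[1] = 100 + 100 = 200 deg
  cos(200 deg) = -0.9397, sin(200 deg) = -0.3420
  joint[2] = (-0.9203, 5.2195) + 5.5 * (-0.9397, -0.3420) = (-0.9203 + -5.1683, 5.2195 + -1.8811) = (-6.0886, 3.3384)
link 2: phi[2] = 100 + 100 + -25 = 175 deg
  cos(175 deg) = -0.9962, sin(175 deg) = 0.0872
  joint[3] = (-6.0886, 3.3384) + 3.2 * (-0.9962, 0.0872) = (-6.0886 + -3.1878, 3.3384 + 0.2789) = (-9.2765, 3.6173)
link 3: phi[3] = 100 + 100 + -25 + -65 = 110 deg
  cos(110 deg) = -0.3420, sin(110 deg) = 0.9397
  joint[4] = (-9.2765, 3.6173) + 8.6 * (-0.3420, 0.9397) = (-9.2765 + -2.9414, 3.6173 + 8.0814) = (-12.2178, 11.6986)
End effector: (-12.2178, 11.6986)

Answer: -12.2178 11.6986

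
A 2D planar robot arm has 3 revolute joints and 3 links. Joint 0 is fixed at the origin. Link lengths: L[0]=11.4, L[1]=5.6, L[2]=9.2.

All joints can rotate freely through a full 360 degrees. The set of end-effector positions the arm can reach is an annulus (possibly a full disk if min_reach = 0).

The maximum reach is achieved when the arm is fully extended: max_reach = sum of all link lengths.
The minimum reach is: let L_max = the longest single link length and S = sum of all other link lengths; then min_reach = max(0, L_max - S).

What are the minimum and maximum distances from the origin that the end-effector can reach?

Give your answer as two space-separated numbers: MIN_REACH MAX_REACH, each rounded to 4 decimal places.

Link lengths: [11.4, 5.6, 9.2]
max_reach = 11.4 + 5.6 + 9.2 = 26.2
L_max = max([11.4, 5.6, 9.2]) = 11.4
S (sum of others) = 26.2 - 11.4 = 14.8
min_reach = max(0, 11.4 - 14.8) = max(0, -3.4) = 0

Answer: 0.0000 26.2000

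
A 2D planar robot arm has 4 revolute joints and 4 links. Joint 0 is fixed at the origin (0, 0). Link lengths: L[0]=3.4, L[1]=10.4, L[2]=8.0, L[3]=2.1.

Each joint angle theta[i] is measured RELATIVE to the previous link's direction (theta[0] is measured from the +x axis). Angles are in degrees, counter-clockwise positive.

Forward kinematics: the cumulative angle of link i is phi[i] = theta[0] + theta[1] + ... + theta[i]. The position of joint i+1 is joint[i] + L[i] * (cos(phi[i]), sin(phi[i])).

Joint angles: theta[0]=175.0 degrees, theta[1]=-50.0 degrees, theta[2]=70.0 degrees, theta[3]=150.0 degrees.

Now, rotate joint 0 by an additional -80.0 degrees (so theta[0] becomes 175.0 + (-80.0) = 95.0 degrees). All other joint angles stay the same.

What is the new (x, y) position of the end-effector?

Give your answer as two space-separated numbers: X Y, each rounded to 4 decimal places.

Answer: 3.4936 15.8994

Derivation:
joint[0] = (0.0000, 0.0000)  (base)
link 0: phi[0] = 95 = 95 deg
  cos(95 deg) = -0.0872, sin(95 deg) = 0.9962
  joint[1] = (0.0000, 0.0000) + 3.4 * (-0.0872, 0.9962) = (0.0000 + -0.2963, 0.0000 + 3.3871) = (-0.2963, 3.3871)
link 1: phi[1] = 95 + -50 = 45 deg
  cos(45 deg) = 0.7071, sin(45 deg) = 0.7071
  joint[2] = (-0.2963, 3.3871) + 10.4 * (0.7071, 0.7071) = (-0.2963 + 7.3539, 3.3871 + 7.3539) = (7.0576, 10.7410)
link 2: phi[2] = 95 + -50 + 70 = 115 deg
  cos(115 deg) = -0.4226, sin(115 deg) = 0.9063
  joint[3] = (7.0576, 10.7410) + 8 * (-0.4226, 0.9063) = (7.0576 + -3.3809, 10.7410 + 7.2505) = (3.6766, 17.9914)
link 3: phi[3] = 95 + -50 + 70 + 150 = 265 deg
  cos(265 deg) = -0.0872, sin(265 deg) = -0.9962
  joint[4] = (3.6766, 17.9914) + 2.1 * (-0.0872, -0.9962) = (3.6766 + -0.1830, 17.9914 + -2.0920) = (3.4936, 15.8994)
End effector: (3.4936, 15.8994)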